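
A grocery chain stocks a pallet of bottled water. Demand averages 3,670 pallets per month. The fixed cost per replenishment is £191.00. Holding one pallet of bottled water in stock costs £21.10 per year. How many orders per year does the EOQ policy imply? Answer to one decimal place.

N ≈ 49.3 orders per year

Annual demand D = 3,670 × 12 = 44,040.
The optimal lot size = √(2DS/H) = √(2 × 44,040 × 191 / 21.1) ≈ 892.92.
Orders per year = D / Q* = 44,040 / 892.92 ≈ 49.321.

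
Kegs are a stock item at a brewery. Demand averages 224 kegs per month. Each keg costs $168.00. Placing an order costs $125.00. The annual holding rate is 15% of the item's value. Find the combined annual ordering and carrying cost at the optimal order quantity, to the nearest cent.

TC* ≈ $4,115.14

Annual demand D = 224 × 12 = 2,688.
Holding cost H = 0.15 × $168.00 = $25.2000 per unit per year.
EOQ = √(2DS/H) = √(2 × 2,688 × 125 / 25.2) ≈ 163.30.
At the optimum the two cost components are equal, so total cost = 2·(Q*/2)H = Q*·H.
Minimum total = √(2DSH) = √(2 × 2,688 × 125 × 25.2) ≈ 4115.143.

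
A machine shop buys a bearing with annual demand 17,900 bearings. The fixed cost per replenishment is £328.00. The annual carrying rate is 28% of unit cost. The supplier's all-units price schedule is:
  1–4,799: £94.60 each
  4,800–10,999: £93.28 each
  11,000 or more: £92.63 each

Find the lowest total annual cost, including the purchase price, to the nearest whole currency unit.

TC* ≈ £1,710,976

Holding cost per unit per year at price C is H = 0.28·C.
For each price level, check whether its EOQ is feasible; otherwise the best quantity at that price is the breakpoint.
EOQ at £94.60 = 665.8 (feasible in tier 1): TC = 17,900×£94.60 + (17,900/665.8)×328 + (665.8/2)×0.28×£94.60 = £1,710,976.12.
EOQ at £93.28 = 670.5 < 4800, so use break Q=4800: TC = 17,900×£93.28 + (17,900/4800.0)×328 + (4800.0/2)×0.28×£93.28 = £1,733,619.33.
EOQ at £92.63 = 672.9 < 11000, so use break Q=11000: TC = 17,900×£92.63 + (17,900/11000.0)×328 + (11000.0/2)×0.28×£92.63 = £1,801,260.95.
Lowest total cost among the candidates is at Q = 665.8.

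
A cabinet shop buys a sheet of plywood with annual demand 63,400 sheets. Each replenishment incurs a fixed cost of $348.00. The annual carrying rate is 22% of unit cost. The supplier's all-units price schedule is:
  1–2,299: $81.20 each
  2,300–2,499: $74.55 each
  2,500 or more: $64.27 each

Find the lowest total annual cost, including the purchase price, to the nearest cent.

TC* ≈ $4,101,217.53

Holding cost per unit per year at price C is H = 0.22·C.
Candidates are each tier's EOQ (if it falls in that tier) and each price-break quantity.
EOQ at $81.20 = 1571.7 (feasible in tier 1): TC = 63,400×$81.20 + (63,400/1571.7)×348 + (1571.7/2)×0.22×$81.20 = $5,176,156.22.
EOQ at $74.55 = 1640.3 < 2300, so use break Q=2300: TC = 63,400×$74.55 + (63,400/2300.0)×348 + (2300.0/2)×0.22×$74.55 = $4,754,923.85.
EOQ at $64.27 = 1766.6 < 2500, so use break Q=2500: TC = 63,400×$64.27 + (63,400/2500.0)×348 + (2500.0/2)×0.22×$64.27 = $4,101,217.53.
Lowest total cost among the candidates is at Q = 2500.0.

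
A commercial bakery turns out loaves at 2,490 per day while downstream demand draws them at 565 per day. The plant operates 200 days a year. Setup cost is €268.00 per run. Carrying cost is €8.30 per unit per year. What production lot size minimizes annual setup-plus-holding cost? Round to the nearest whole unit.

Q* ≈ 3,072 loaves

Annual demand D = 565 × 200 = 113,000.
Production build-up factor (1 − d/p) = 1 − 565/2,490 = 0.7731.
Q* = √(2DS / (H(1 − d/p))) = √(2 × 113,000 × 268 / (8.3 × 0.7731)).
= √(60,568,000 / 6.4167) ≈ 3072.323.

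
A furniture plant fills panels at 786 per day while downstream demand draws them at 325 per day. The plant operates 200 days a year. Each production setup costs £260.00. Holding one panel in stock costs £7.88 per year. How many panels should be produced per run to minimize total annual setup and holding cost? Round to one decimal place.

Q* ≈ 2,704.3 panels

Annual demand D = 325 × 200 = 65,000.
Production build-up factor (1 − d/p) = 1 − 325/786 = 0.5865.
Q* = √(2DS / (H(1 − d/p))) = √(2 × 65,000 × 260 / (7.88 × 0.5865)).
= √(33,800,000 / 4.6217) ≈ 2704.307.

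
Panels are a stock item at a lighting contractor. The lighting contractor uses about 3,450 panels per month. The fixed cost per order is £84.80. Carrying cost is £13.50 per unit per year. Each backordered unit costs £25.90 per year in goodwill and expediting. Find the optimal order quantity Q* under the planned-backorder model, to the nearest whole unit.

Q* ≈ 889 panels

Annual demand D = 3,450 × 12 = 41,400.
With planned backorders, Q* = √(2DS/H) · √((H+B)/B).
√(2DS/H) = √(2 × 41,400 × 84.8 / 13.5) = 721.184.
√((H+B)/B) = √((13.5+25.9)/25.9) = 1.2334.
Q* ≈ 889.497.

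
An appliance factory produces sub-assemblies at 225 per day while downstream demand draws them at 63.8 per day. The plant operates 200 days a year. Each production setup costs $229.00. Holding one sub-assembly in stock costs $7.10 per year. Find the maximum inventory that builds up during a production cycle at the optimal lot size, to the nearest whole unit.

Annual demand D = 63.8 × 200 = 12,760.
Production build-up factor (1 − d/p) = 1 − 63.8/225 = 0.7164.
Q* = √(2DS / (H(1 − d/p))) = √(2 × 12,760 × 229 / (7.1 × 0.7164)).
= √(5,844,080 / 5.0868) ≈ 1071.859.
Maximum inventory = Q*(1 − d/p) = 1071.859 × 0.7164 ≈ 767.927.

I_max ≈ 768 sub-assemblies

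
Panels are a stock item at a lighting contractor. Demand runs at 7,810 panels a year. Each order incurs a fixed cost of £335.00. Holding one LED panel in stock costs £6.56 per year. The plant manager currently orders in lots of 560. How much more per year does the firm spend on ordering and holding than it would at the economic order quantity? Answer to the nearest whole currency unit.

Extra cost ≈ £650 per year

EOQ = √(2DS/H) = √(2 × 7,810 × 335 / 6.56) ≈ 893.12.
Cost at Q* = (D/Q*)S + (Q*/2)H = √(2DSH) ≈ £5,858.88.
Cost at Q = 560: (7,810/560)×335 + (560/2)×6.56 = £4,672.05 + £1,836.80 = £6,508.85.
Excess = £6,508.85 − £5,858.88 = £649.97.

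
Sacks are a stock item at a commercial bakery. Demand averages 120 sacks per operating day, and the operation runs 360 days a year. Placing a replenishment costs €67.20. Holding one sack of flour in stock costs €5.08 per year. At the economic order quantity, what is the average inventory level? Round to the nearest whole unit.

Average inventory ≈ 535 sacks

Annual demand D = 120 × 360 = 43,200.
The optimal lot size = √(2DS/H) = √(2 × 43,200 × 67.2 / 5.08) ≈ 1069.08.
Average inventory = Q*/2 ≈ 1069.08 / 2 = 534.539.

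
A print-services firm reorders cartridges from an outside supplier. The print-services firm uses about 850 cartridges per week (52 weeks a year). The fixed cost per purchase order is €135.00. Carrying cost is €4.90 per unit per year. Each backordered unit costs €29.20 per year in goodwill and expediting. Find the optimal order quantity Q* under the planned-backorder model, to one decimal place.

Annual demand D = 850 × 52 = 44,200.
With planned backorders, Q* = √(2DS/H) · √((H+B)/B).
√(2DS/H) = √(2 × 44,200 × 135 / 4.9) = 1560.612.
√((H+B)/B) = √((4.9+29.2)/29.2) = 1.0807.
Q* ≈ 1686.478.

Q* ≈ 1,686.5 cartridges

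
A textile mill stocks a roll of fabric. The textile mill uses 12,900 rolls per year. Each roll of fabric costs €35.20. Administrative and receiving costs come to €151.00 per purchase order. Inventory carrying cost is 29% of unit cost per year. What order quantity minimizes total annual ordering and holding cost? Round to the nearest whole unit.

Q* ≈ 618 rolls

Holding cost H = 0.29 × €35.20 = €10.2080 per unit per year.
EOQ = √(2DS / H) = √(2 × 12,900 × 151 / 10.208).
= √(3,895,800 / 10.208) = √381,641.8495 ≈ 617.772.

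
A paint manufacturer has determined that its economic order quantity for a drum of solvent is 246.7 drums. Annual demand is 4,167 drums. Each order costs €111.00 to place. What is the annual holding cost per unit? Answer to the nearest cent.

Squaring Q* = √(2DS/H) gives Q*² = 2DS/H.
From Q* = √(2DS/H): H = 2DS / Q*² = 2 × 4,167 × 111 / 246.7² = 15.1998.

H ≈ €15.20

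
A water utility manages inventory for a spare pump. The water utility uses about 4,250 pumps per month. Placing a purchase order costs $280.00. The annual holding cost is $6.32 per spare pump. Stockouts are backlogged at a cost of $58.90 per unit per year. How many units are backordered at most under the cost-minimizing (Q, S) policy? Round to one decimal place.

Annual demand D = 4,250 × 12 = 51,000.
With planned backorders, Q* = √(2DS/H) · √((H+B)/B).
√(2DS/H) = √(2 × 51,000 × 280 / 6.32) = 2125.791.
√((H+B)/B) = √((6.32+58.9)/58.9) = 1.0523.
Q* ≈ 2236.935.
S* = Q* · H/(H+B) = 2236.935 × 6.32/65.22 ≈ 216.765.

S* ≈ 216.8 pumps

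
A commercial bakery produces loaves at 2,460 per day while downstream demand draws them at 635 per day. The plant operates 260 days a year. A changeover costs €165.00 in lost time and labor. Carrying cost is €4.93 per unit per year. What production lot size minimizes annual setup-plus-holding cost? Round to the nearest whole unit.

Q* ≈ 3,860 loaves

Annual demand D = 635 × 260 = 165,100.
Production build-up factor (1 − d/p) = 1 − 635/2,460 = 0.7419.
Q* = √(2DS / (H(1 − d/p))) = √(2 × 165,100 × 165 / (4.93 × 0.7419)).
= √(54,483,000 / 3.6574) ≈ 3859.608.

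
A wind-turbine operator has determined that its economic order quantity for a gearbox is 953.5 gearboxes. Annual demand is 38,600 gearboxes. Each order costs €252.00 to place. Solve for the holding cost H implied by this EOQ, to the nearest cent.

Squaring Q* = √(2DS/H) gives Q*² = 2DS/H.
From Q* = √(2DS/H): H = 2DS / Q*² = 2 × 38,600 × 252 / 953.5² = 21.3982.

H ≈ €21.40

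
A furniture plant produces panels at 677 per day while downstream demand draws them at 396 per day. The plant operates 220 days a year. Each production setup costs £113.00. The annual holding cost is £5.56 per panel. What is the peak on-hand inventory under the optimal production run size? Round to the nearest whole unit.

Annual demand D = 396 × 220 = 87,120.
Production build-up factor (1 − d/p) = 1 − 396/677 = 0.4151.
Q* = √(2DS / (H(1 − d/p))) = √(2 × 87,120 × 113 / (5.56 × 0.4151)).
= √(19,689,120 / 2.3078) ≈ 2920.902.
Maximum inventory = Q*(1 − d/p) = 2920.902 × 0.4151 ≈ 1212.368.

I_max ≈ 1,212 panels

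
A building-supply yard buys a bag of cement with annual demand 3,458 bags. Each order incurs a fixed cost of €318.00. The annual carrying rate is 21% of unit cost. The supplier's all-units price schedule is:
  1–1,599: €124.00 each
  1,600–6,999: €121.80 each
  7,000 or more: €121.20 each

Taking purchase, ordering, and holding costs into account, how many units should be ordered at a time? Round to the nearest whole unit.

Holding cost per unit per year at price C is H = 0.21·C.
For each price level, check whether its EOQ is feasible; otherwise the best quantity at that price is the breakpoint.
EOQ at €124.00 = 290.6 (feasible in tier 1): TC = 3,458×€124.00 + (3,458/290.6)×318 + (290.6/2)×0.21×€124.00 = €436,359.66.
EOQ at €121.80 = 293.2 < 1600, so use break Q=1600: TC = 3,458×€121.80 + (3,458/1600.0)×318 + (1600.0/2)×0.21×€121.80 = €442,334.08.
EOQ at €121.20 = 294.0 < 7000, so use break Q=7000: TC = 3,458×€121.20 + (3,458/7000.0)×318 + (7000.0/2)×0.21×€121.20 = €508,348.69.
Lowest total cost is €436,359.66 at Q = 290.6.

Q* ≈ 291 bags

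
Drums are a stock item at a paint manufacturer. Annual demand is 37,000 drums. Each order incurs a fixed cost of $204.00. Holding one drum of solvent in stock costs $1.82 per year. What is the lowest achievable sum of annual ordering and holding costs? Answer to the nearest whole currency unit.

The optimal lot size = √(2DS/H) = √(2 × 37,000 × 204 / 1.82) ≈ 2880.02.
At Q*, ordering cost (D/Q*)S equals holding cost (Q*/2)H, each = √(DSH/2).
Minimum total = √(2DSH) = √(2 × 37,000 × 204 × 1.82) ≈ 5241.633.

TC* ≈ $5,242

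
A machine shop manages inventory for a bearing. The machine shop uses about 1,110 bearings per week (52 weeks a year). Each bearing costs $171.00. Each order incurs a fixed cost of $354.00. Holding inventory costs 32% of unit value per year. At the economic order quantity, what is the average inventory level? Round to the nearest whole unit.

Average inventory ≈ 432 bearings

Annual demand D = 1,110 × 52 = 57,720.
Holding cost H = 0.32 × $171.00 = $54.7200 per unit per year.
The optimal lot size = √(2DS/H) = √(2 × 57,720 × 354 / 54.72) ≈ 864.19.
Average inventory = Q*/2 ≈ 864.19 / 2 = 432.093.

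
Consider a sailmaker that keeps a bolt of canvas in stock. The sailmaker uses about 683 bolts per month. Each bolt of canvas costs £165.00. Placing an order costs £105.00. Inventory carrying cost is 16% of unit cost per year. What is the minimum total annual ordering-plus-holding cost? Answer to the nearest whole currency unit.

TC* ≈ £6,741

Annual demand D = 683 × 12 = 8,196.
Holding cost H = 0.16 × £165.00 = £26.4000 per unit per year.
EOQ = √(2DS/H) = √(2 × 8,196 × 105 / 26.4) ≈ 255.33.
At the optimum the two cost components are equal, so total cost = 2·(Q*/2)H = Q*·H.
Minimum total = √(2DSH) = √(2 × 8,196 × 105 × 26.4) ≈ 6740.818.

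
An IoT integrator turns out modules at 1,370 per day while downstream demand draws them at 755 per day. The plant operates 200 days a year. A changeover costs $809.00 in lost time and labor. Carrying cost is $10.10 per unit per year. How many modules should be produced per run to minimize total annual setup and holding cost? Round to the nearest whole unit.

Annual demand D = 755 × 200 = 151,000.
Production build-up factor (1 − d/p) = 1 − 755/1,370 = 0.4489.
Q* = √(2DS / (H(1 − d/p))) = √(2 × 151,000 × 809 / (10.1 × 0.4489)).
= √(244,318,000 / 4.5339) ≈ 7340.739.

Q* ≈ 7,341 modules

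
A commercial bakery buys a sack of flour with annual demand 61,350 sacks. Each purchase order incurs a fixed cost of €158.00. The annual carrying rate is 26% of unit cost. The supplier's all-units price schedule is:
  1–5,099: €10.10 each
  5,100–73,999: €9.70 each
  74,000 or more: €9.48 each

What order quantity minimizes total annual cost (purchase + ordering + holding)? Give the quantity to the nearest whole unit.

Q* ≈ 5,100 sacks

Holding cost per unit per year at price C is H = 0.26·C.
Evaluate total cost at each tier's feasible EOQ or, if the EOQ is below the tier, at the tier's minimum quantity.
EOQ at €10.10 = 2717.1 (feasible in tier 1): TC = 61,350×€10.10 + (61,350/2717.1)×158 + (2717.1/2)×0.26×€10.10 = €626,770.07.
EOQ at €9.70 = 2772.5 < 5100, so use break Q=5100: TC = 61,350×€9.70 + (61,350/5100.0)×158 + (5100.0/2)×0.26×€9.70 = €603,426.75.
EOQ at €9.48 = 2804.5 < 74000, so use break Q=74000: TC = 61,350×€9.48 + (61,350/74000.0)×158 + (74000.0/2)×0.26×€9.48 = €672,926.59.
Lowest total cost is €603,426.75 at Q = 5100.0.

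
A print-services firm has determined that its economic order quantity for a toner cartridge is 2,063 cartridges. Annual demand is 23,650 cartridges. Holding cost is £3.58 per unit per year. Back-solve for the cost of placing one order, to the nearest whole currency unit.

The basic EOQ model gives Q* = √(2DS/H); rearrange for the unknown.
From Q* = √(2DS/H): S = Q*²H / (2D) = 2,063² × 3.58 / (2 × 23,650) = 322.1220.

S ≈ £322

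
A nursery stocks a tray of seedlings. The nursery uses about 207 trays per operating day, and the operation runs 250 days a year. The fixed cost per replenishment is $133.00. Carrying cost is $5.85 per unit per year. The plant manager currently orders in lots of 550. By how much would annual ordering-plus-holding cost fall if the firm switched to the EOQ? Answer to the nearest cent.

Annual demand D = 207 × 250 = 51,750.
EOQ = √(2DS/H) = √(2 × 51,750 × 133 / 5.85) ≈ 1533.97.
Cost at Q* = (D/Q*)S + (Q*/2)H = √(2DSH) ≈ $8,973.75.
Cost at Q = 550: (51,750/550)×133 + (550/2)×5.85 = $12,514.09 + $1,608.75 = $14,122.84.
Excess = $14,122.84 − $8,973.75 = $5,149.09.

Extra cost ≈ $5,149.09 per year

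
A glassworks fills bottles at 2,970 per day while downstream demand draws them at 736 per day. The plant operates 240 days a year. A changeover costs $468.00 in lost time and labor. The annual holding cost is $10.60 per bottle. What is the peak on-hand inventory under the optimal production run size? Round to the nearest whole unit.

I_max ≈ 3,425 bottles

Annual demand D = 736 × 240 = 176,640.
Production build-up factor (1 − d/p) = 1 − 736/2,970 = 0.7522.
Q* = √(2DS / (H(1 − d/p))) = √(2 × 176,640 × 468 / (10.6 × 0.7522)).
= √(165,335,040 / 7.9732) ≈ 4553.718.
Maximum inventory = Q*(1 − d/p) = 4553.718 × 0.7522 ≈ 3425.255.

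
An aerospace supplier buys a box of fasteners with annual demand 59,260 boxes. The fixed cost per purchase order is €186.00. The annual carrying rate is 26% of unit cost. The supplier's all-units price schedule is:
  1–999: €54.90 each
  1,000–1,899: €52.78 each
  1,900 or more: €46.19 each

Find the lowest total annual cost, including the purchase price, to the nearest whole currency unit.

Holding cost per unit per year at price C is H = 0.26·C.
Evaluate total cost at each tier's feasible EOQ or, if the EOQ is below the tier, at the tier's minimum quantity.
Tier 1 (€54.90): EOQ = 1242.7 exceeds tier's upper bound 999, so this tier is dominated.
EOQ at €52.78 = 1267.5 (feasible in tier 2): TC = 59,260×€52.78 + (59,260/1267.5)×186 + (1267.5/2)×0.26×€52.78 = €3,145,135.77.
EOQ at €46.19 = 1354.9 < 1900, so use break Q=1900: TC = 59,260×€46.19 + (59,260/1900.0)×186 + (1900.0/2)×0.26×€46.19 = €2,754,429.57.
Lowest total cost among the candidates is at Q = 1900.0.

TC* ≈ €2,754,430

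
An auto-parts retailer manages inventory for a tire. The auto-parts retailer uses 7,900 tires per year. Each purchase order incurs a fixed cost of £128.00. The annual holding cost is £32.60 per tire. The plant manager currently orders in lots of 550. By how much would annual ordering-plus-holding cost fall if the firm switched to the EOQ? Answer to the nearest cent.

Extra cost ≈ £2,683.80 per year

EOQ = √(2DS/H) = √(2 × 7,900 × 128 / 32.6) ≈ 249.07.
Cost at Q* = (D/Q*)S + (Q*/2)H = √(2DSH) ≈ £8,119.74.
Cost at Q = 550: (7,900/550)×128 + (550/2)×32.6 = £1,838.55 + £8,965.00 = £10,803.55.
Excess = £10,803.55 − £8,119.74 = £2,683.80.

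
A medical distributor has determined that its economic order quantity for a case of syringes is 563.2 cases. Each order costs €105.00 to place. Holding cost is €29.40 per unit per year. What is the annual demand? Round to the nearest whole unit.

D ≈ 44,407 cases per year

Squaring Q* = √(2DS/H) gives Q*² = 2DS/H.
From Q* = √(2DS/H): D = Q*²H / (2S) = 563.2² × 29.4 / (2 × 105) = 44407.194.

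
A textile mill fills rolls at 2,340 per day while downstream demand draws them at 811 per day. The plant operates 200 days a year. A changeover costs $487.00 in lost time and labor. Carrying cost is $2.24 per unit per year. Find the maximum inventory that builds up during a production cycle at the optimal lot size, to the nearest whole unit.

Annual demand D = 811 × 200 = 162,200.
Production build-up factor (1 − d/p) = 1 − 811/2,340 = 0.6534.
Q* = √(2DS / (H(1 − d/p))) = √(2 × 162,200 × 487 / (2.24 × 0.6534)).
= √(157,982,800 / 1.4637) ≈ 10389.271.
Maximum inventory = Q*(1 − d/p) = 10389.271 × 0.6534 ≈ 6788.545.

I_max ≈ 6,789 rolls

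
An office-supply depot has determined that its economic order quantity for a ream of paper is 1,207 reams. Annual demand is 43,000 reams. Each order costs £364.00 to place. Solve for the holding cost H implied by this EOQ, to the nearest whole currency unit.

H ≈ £21

The basic EOQ model gives Q* = √(2DS/H); rearrange for the unknown.
From Q* = √(2DS/H): H = 2DS / Q*² = 2 × 43,000 × 364 / 1,207² = 21.4875.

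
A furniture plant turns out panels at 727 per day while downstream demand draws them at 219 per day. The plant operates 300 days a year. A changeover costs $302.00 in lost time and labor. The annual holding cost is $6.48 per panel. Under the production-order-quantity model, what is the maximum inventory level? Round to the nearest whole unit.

I_max ≈ 2,069 panels

Annual demand D = 219 × 300 = 65,700.
Production build-up factor (1 − d/p) = 1 − 219/727 = 0.6988.
Q* = √(2DS / (H(1 − d/p))) = √(2 × 65,700 × 302 / (6.48 × 0.6988)).
= √(39,682,800 / 4.528) ≈ 2960.390.
Maximum inventory = Q*(1 − d/p) = 2960.390 × 0.6988 ≈ 2068.608.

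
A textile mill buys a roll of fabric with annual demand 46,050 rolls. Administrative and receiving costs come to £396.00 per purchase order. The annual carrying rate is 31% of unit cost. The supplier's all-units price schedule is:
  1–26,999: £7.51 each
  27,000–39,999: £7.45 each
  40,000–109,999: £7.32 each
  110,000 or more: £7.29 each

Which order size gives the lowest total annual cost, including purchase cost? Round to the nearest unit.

Holding cost per unit per year at price C is H = 0.31·C.
For each price level, check whether its EOQ is feasible; otherwise the best quantity at that price is the breakpoint.
EOQ at £7.51 = 3958.0 (feasible in tier 1): TC = 46,050×£7.51 + (46,050/3958.0)×396 + (3958.0/2)×0.31×£7.51 = £355,050.14.
EOQ at £7.45 = 3973.9 < 27000, so use break Q=27000: TC = 46,050×£7.45 + (46,050/27000.0)×396 + (27000.0/2)×0.31×£7.45 = £374,926.15.
EOQ at £7.32 = 4009.0 < 40000, so use break Q=40000: TC = 46,050×£7.32 + (46,050/40000.0)×396 + (40000.0/2)×0.31×£7.32 = £382,925.90.
EOQ at £7.29 = 4017.3 < 110000, so use break Q=110000: TC = 46,050×£7.29 + (46,050/110000.0)×396 + (110000.0/2)×0.31×£7.29 = £460,164.78.
Lowest total cost is £355,050.14 at Q = 3958.0.

Q* ≈ 3,958 rolls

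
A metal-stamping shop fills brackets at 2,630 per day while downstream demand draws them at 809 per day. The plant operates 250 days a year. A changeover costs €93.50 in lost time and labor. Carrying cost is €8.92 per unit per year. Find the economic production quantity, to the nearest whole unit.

Annual demand D = 809 × 250 = 202,250.
Production build-up factor (1 − d/p) = 1 − 809/2,630 = 0.6924.
Q* = √(2DS / (H(1 − d/p))) = √(2 × 202,250 × 93.5 / (8.92 × 0.6924)).
= √(37,820,750 / 6.1762) ≈ 2474.603.

Q* ≈ 2,475 brackets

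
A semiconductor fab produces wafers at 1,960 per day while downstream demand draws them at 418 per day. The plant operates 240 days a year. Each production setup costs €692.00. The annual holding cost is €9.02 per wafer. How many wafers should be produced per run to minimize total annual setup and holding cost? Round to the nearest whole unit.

Annual demand D = 418 × 240 = 100,320.
Production build-up factor (1 − d/p) = 1 − 418/1,960 = 0.7867.
Q* = √(2DS / (H(1 − d/p))) = √(2 × 100,320 × 692 / (9.02 × 0.7867)).
= √(138,842,880 / 7.0963) ≈ 4423.280.

Q* ≈ 4,423 wafers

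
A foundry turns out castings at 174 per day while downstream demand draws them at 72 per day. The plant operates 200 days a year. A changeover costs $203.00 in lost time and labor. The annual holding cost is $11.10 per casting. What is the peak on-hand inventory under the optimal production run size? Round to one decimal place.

I_max ≈ 555.7 castings

Annual demand D = 72 × 200 = 14,400.
Production build-up factor (1 − d/p) = 1 − 72/174 = 0.5862.
Q* = √(2DS / (H(1 − d/p))) = √(2 × 14,400 × 203 / (11.1 × 0.5862)).
= √(5,846,400 / 6.5069) ≈ 947.889.
Maximum inventory = Q*(1 − d/p) = 947.889 × 0.5862 ≈ 555.659.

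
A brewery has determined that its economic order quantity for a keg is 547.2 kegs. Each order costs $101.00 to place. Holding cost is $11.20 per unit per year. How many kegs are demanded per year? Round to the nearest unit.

The basic EOQ model gives Q* = √(2DS/H); rearrange for the unknown.
From Q* = √(2DS/H): D = Q*²H / (2S) = 547.2² × 11.2 / (2 × 101) = 16601.940.

D ≈ 16,602 kegs per year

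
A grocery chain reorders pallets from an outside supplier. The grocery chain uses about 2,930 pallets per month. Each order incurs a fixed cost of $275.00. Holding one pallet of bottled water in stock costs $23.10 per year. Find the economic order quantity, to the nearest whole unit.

Annual demand D = 2,930 × 12 = 35,160.
EOQ = √(2DS / H) = √(2 × 35,160 × 275 / 23.1).
= √(19,338,000 / 23.1) = √837,142.8571 ≈ 914.955.

Q* ≈ 915 pallets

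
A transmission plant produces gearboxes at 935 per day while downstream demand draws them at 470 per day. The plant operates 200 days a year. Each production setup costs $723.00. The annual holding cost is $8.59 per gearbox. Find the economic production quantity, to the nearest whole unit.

Annual demand D = 470 × 200 = 94,000.
Production build-up factor (1 − d/p) = 1 − 470/935 = 0.4973.
Q* = √(2DS / (H(1 − d/p))) = √(2 × 94,000 × 723 / (8.59 × 0.4973)).
= √(135,924,000 / 4.272) ≈ 5640.672.

Q* ≈ 5,641 gearboxes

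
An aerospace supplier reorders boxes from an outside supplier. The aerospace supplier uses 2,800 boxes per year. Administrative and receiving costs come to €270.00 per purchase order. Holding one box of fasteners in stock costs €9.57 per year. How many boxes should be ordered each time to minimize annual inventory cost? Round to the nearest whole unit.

EOQ = √(2DS / H) = √(2 × 2,800 × 270 / 9.57).
= √(1,512,000 / 9.57) = √157,993.7304 ≈ 397.484.

Q* ≈ 397 boxes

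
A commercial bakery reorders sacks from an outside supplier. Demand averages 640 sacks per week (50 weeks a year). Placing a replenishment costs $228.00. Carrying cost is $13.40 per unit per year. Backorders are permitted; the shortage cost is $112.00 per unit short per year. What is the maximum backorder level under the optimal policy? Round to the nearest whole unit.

Annual demand D = 640 × 50 = 32,000.
With planned backorders, Q* = √(2DS/H) · √((H+B)/B).
√(2DS/H) = √(2 × 32,000 × 228 / 13.4) = 1043.530.
√((H+B)/B) = √((13.4+112)/112) = 1.0581.
Q* ≈ 1104.192.
S* = Q* · H/(H+B) = 1104.192 × 13.4/125.4 ≈ 117.992.

S* ≈ 118 sacks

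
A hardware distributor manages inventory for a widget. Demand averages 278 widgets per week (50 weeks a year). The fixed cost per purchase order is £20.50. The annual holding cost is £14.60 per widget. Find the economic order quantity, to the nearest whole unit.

Annual demand D = 278 × 50 = 13,900.
EOQ = √(2DS / H) = √(2 × 13,900 × 20.5 / 14.6).
= √(569,900 / 14.6) = √39,034.2466 ≈ 197.571.

Q* ≈ 198 widgets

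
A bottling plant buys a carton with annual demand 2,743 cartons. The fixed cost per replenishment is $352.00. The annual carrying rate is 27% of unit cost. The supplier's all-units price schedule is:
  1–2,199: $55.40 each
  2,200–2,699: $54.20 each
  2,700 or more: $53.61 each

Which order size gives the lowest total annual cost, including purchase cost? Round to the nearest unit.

Holding cost per unit per year at price C is H = 0.27·C.
Candidates are each tier's EOQ (if it falls in that tier) and each price-break quantity.
EOQ at $55.40 = 359.3 (feasible in tier 1): TC = 2,743×$55.40 + (2,743/359.3)×352 + (359.3/2)×0.27×$55.40 = $157,336.67.
EOQ at $54.20 = 363.3 < 2200, so use break Q=2200: TC = 2,743×$54.20 + (2,743/2200.0)×352 + (2200.0/2)×0.27×$54.20 = $165,206.88.
EOQ at $53.61 = 365.3 < 2700, so use break Q=2700: TC = 2,743×$53.61 + (2,743/2700.0)×352 + (2700.0/2)×0.27×$53.61 = $166,950.68.
Lowest total cost is $157,336.67 at Q = 359.3.

Q* ≈ 359 cartons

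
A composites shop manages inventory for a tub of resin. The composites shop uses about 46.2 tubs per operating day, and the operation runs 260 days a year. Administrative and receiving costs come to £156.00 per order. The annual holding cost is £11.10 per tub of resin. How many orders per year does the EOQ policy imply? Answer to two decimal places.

N ≈ 20.67 orders per year

Annual demand D = 46.2 × 260 = 12,012.
EOQ = √(2DS/H) = √(2 × 12,012 × 156 / 11.1) ≈ 581.06.
Orders per year = D / Q* = 12,012 / 581.06 ≈ 20.672.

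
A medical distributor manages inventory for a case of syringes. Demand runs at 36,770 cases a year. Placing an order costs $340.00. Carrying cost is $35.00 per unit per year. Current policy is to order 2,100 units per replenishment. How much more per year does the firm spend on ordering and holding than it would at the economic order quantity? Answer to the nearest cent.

Extra cost ≈ $13,120.71 per year

EOQ = √(2DS/H) = √(2 × 36,770 × 340 / 35) ≈ 845.22.
Cost at Q* = (D/Q*)S + (Q*/2)H = √(2DSH) ≈ $29,582.53.
Cost at Q = 2,100: (36,770/2,100)×340 + (2,100/2)×35 = $5,953.24 + $36,750.00 = $42,703.24.
Excess = $42,703.24 − $29,582.53 = $13,120.71.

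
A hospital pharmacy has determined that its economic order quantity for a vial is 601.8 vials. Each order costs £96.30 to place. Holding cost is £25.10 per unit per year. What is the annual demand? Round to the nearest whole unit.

D ≈ 47,198 vials per year

The basic EOQ model gives Q* = √(2DS/H); rearrange for the unknown.
From Q* = √(2DS/H): D = Q*²H / (2S) = 601.8² × 25.1 / (2 × 96.3) = 47197.805.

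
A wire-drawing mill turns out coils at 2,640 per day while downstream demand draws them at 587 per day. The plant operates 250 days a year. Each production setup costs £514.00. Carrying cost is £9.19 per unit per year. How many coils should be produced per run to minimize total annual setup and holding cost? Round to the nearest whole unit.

Annual demand D = 587 × 250 = 146,750.
Production build-up factor (1 − d/p) = 1 − 587/2,640 = 0.7777.
Q* = √(2DS / (H(1 − d/p))) = √(2 × 146,750 × 514 / (9.19 × 0.7777)).
= √(150,859,000 / 7.1466) ≈ 4594.469.

Q* ≈ 4,594 coils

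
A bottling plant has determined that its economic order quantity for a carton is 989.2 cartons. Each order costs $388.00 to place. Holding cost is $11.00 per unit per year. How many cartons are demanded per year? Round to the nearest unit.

Invert the EOQ relation Q*² = 2DS/H.
From Q* = √(2DS/H): D = Q*²H / (2S) = 989.2² × 11 / (2 × 388) = 13870.726.

D ≈ 13,871 cartons per year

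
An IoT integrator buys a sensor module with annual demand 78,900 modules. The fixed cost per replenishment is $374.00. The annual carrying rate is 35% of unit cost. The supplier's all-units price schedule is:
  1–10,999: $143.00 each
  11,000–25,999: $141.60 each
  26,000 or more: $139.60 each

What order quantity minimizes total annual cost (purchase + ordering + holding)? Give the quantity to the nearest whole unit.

Holding cost per unit per year at price C is H = 0.35·C.
Candidates are each tier's EOQ (if it falls in that tier) and each price-break quantity.
EOQ at $143.00 = 1085.9 (feasible in tier 1): TC = 78,900×$143.00 + (78,900/1085.9)×374 + (1085.9/2)×0.35×$143.00 = $11,337,048.97.
EOQ at $141.60 = 1091.2 < 11000, so use break Q=11000: TC = 78,900×$141.60 + (78,900/11000.0)×374 + (11000.0/2)×0.35×$141.60 = $11,447,502.60.
EOQ at $139.60 = 1099.0 < 26000, so use break Q=26000: TC = 78,900×$139.60 + (78,900/26000.0)×374 + (26000.0/2)×0.35×$139.60 = $11,650,754.95.
Lowest total cost is $11,337,048.97 at Q = 1085.9.

Q* ≈ 1,086 modules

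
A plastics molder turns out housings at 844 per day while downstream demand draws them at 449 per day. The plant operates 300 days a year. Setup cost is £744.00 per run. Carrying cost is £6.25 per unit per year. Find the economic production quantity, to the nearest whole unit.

Annual demand D = 449 × 300 = 134,700.
Production build-up factor (1 − d/p) = 1 − 449/844 = 0.4680.
Q* = √(2DS / (H(1 − d/p))) = √(2 × 134,700 × 744 / (6.25 × 0.4680)).
= √(200,433,600 / 2.9251) ≈ 8277.857.

Q* ≈ 8,278 housings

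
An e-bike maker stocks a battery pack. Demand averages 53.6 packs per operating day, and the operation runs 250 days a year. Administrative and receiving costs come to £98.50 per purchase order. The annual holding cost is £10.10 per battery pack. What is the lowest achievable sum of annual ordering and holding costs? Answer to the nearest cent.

Annual demand D = 53.6 × 250 = 13,400.
The optimal lot size = √(2DS/H) = √(2 × 13,400 × 98.5 / 10.1) ≈ 511.24.
At Q*, ordering cost (D/Q*)S equals holding cost (Q*/2)H, each = √(DSH/2).
Minimum total = √(2DSH) = √(2 × 13,400 × 98.5 × 10.1) ≈ 5163.524.

TC* ≈ £5,163.52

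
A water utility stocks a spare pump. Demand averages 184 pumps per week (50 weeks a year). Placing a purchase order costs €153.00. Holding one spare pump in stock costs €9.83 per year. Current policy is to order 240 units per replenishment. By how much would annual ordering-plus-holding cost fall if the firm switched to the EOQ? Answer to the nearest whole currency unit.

Annual demand D = 184 × 50 = 9,200.
EOQ = √(2DS/H) = √(2 × 9,200 × 153 / 9.83) ≈ 535.15.
Cost at Q* = (D/Q*)S + (Q*/2)H = √(2DSH) ≈ €5,260.55.
Cost at Q = 240: (9,200/240)×153 + (240/2)×9.83 = €5,865.00 + €1,179.60 = €7,044.60.
Excess = €7,044.60 − €5,260.55 = €1,784.05.

Extra cost ≈ €1,784 per year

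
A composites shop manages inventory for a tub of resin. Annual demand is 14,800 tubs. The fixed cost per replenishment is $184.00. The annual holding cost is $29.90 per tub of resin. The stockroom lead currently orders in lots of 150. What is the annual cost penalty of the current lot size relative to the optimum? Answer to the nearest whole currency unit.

Extra cost ≈ $7,636 per year

EOQ = √(2DS/H) = √(2 × 14,800 × 184 / 29.9) ≈ 426.79.
Cost at Q* = (D/Q*)S + (Q*/2)H = √(2DSH) ≈ $12,761.17.
Cost at Q = 150: (14,800/150)×184 + (150/2)×29.9 = $18,154.67 + $2,242.50 = $20,397.17.
Excess = $20,397.17 − $12,761.17 = $7,636.00.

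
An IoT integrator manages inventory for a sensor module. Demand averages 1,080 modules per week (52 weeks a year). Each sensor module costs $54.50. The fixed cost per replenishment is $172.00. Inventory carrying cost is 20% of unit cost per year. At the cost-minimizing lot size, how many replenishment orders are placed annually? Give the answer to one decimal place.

N ≈ 42.2 orders per year

Annual demand D = 1,080 × 52 = 56,160.
Holding cost H = 0.20 × $54.50 = $10.9000 per unit per year.
EOQ = √(2DS/H) = √(2 × 56,160 × 172 / 10.9) ≈ 1331.31.
Orders per year = D / Q* = 56,160 / 1331.31 ≈ 42.184.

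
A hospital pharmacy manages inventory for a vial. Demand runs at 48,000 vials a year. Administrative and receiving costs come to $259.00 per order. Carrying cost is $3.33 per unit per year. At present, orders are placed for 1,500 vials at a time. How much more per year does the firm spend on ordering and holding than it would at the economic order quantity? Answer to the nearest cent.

EOQ = √(2DS/H) = √(2 × 48,000 × 259 / 3.33) ≈ 2732.52.
Cost at Q* = (D/Q*)S + (Q*/2)H = √(2DSH) ≈ $9,099.29.
Cost at Q = 1,500: (48,000/1,500)×259 + (1,500/2)×3.33 = $8,288.00 + $2,497.50 = $10,785.50.
Excess = $10,785.50 − $9,099.29 = $1,686.21.

Extra cost ≈ $1,686.21 per year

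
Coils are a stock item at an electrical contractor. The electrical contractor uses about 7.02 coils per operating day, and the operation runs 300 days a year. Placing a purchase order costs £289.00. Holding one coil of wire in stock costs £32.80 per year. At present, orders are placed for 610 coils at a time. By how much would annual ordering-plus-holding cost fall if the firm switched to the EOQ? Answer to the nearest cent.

Extra cost ≈ £4,683.03 per year

Annual demand D = 7.02 × 300 = 2,106.
EOQ = √(2DS/H) = √(2 × 2,106 × 289 / 32.8) ≈ 192.64.
Cost at Q* = (D/Q*)S + (Q*/2)H = √(2DSH) ≈ £6,318.73.
Cost at Q = 610: (2,106/610)×289 + (610/2)×32.8 = £997.76 + £10,004.00 = £11,001.76.
Excess = £11,001.76 − £6,318.73 = £4,683.03.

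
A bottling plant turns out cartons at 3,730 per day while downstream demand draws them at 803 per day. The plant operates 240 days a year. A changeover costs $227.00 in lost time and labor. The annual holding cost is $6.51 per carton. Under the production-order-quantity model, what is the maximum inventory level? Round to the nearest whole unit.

I_max ≈ 3,248 cartons

Annual demand D = 803 × 240 = 192,720.
Production build-up factor (1 − d/p) = 1 − 803/3,730 = 0.7847.
Q* = √(2DS / (H(1 − d/p))) = √(2 × 192,720 × 227 / (6.51 × 0.7847)).
= √(87,494,880 / 5.1085) ≈ 4138.509.
Maximum inventory = Q*(1 − d/p) = 4138.509 × 0.7847 ≈ 3247.564.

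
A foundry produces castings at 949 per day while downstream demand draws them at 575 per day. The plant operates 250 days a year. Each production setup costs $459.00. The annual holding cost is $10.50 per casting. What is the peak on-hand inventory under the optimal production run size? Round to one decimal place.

I_max ≈ 2,225.5 castings

Annual demand D = 575 × 250 = 143,750.
Production build-up factor (1 − d/p) = 1 − 575/949 = 0.3941.
Q* = √(2DS / (H(1 − d/p))) = √(2 × 143,750 × 459 / (10.5 × 0.3941)).
= √(131,962,500 / 4.138) ≈ 5647.132.
Maximum inventory = Q*(1 − d/p) = 5647.132 × 0.3941 ≈ 2225.529.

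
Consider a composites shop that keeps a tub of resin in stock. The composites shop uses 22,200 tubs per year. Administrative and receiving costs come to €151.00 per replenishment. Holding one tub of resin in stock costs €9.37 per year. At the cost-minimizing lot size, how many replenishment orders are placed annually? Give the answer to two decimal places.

EOQ = √(2DS/H) = √(2 × 22,200 × 151 / 9.37) ≈ 845.88.
Orders per year = D / Q* = 22,200 / 845.88 ≈ 26.245.

N ≈ 26.24 orders per year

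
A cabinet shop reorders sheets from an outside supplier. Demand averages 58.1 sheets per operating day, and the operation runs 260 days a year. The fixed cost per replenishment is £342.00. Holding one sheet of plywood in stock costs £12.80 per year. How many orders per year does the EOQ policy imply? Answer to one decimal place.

N ≈ 16.8 orders per year

Annual demand D = 58.1 × 260 = 15,106.
The optimal lot size = √(2DS/H) = √(2 × 15,106 × 342 / 12.8) ≈ 898.46.
Orders per year = D / Q* = 15,106 / 898.46 ≈ 16.813.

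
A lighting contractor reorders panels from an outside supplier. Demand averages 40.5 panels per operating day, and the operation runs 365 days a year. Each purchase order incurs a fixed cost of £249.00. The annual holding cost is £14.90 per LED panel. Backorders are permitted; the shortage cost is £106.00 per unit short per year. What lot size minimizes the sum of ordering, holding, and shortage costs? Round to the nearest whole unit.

Annual demand D = 40.5 × 365 = 14,782.5.
With planned backorders, Q* = √(2DS/H) · √((H+B)/B).
√(2DS/H) = √(2 × 14,782.5 × 249 / 14.9) = 702.903.
√((H+B)/B) = √((14.9+106)/106) = 1.0680.
Q* ≈ 750.681.

Q* ≈ 751 panels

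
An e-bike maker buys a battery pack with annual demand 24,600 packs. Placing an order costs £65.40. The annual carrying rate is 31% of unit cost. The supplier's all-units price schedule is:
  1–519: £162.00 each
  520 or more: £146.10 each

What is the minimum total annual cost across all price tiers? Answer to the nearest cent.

Holding cost per unit per year at price C is H = 0.31·C.
Candidates are each tier's EOQ (if it falls in that tier) and each price-break quantity.
EOQ at £162.00 = 253.1 (feasible in tier 1): TC = 24,600×£162.00 + (24,600/253.1)×65.4 + (253.1/2)×0.31×£162.00 = £3,997,911.88.
EOQ at £146.10 = 266.5 < 520, so use break Q=520: TC = 24,600×£146.10 + (24,600/520.0)×65.4 + (520.0/2)×0.31×£146.10 = £3,608,929.58.
Lowest total cost among the candidates is at Q = 520.0.

TC* ≈ £3,608,929.58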